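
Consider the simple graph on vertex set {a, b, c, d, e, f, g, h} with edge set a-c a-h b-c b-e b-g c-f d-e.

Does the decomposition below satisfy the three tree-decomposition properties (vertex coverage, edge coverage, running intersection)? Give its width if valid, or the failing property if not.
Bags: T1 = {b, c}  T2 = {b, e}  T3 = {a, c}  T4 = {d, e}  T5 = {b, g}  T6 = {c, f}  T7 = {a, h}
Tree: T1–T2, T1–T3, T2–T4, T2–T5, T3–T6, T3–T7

Yes; width 1.

Vertex coverage: the bags together contain {a, b, c, d, e, f, g, h}, the full vertex set. Edge coverage: each edge of G has both endpoints in at least one bag. Running intersection: for every vertex, the bags containing it form a connected subtree. All three properties hold, so this is a valid tree decomposition of width max|bag| − 1 = 1, and hence tw(G) ≤ 1.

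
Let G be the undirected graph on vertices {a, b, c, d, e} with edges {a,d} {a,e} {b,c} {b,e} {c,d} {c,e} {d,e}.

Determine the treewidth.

A width-2 tree decomposition is:
Bags: B1 = {c, d, e}  B2 = {b, c, e}  B3 = {a, d, e}
Tree: B1–B2, B1–B3
Each bag holds 3 vertices, so the decomposition has width 2, which upper-bounds the treewidth. For the lower bound, the 3 vertices {c, d, e} are pairwise adjacent, and any tree decomposition puts a clique entirely inside one bag — forcing width ≥ 2. Therefore the treewidth is 2.

2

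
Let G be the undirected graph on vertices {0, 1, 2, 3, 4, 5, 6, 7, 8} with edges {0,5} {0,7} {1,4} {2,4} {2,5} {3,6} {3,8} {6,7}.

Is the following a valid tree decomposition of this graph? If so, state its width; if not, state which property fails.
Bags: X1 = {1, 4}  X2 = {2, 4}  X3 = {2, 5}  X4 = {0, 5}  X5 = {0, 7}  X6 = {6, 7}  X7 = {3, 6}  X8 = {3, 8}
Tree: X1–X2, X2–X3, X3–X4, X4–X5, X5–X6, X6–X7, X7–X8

Yes; width 1.

Every vertex of G appears in some bag (union = {0, 1, 2, 3, 4, 5, 6, 7, 8}); every edge is covered by a bag; and for each vertex v the set of bags containing v is connected in the bag tree. The decomposition is therefore valid. The largest bag has 2 vertices, so the width is 1.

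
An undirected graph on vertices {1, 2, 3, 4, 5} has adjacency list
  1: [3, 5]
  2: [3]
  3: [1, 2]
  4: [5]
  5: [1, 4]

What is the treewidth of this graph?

A width-1 tree decomposition is:
Bags: B1 = {2, 3}  B2 = {1, 3}  B3 = {1, 5}  B4 = {4, 5}
Tree: B1–B2, B2–B3, B3–B4
The largest bag has 2 vertices, giving width 1; this decomposition certifies tw(G) ≤ 1. Since G has at least one edge (e.g. 2–3), it is not an edgeless graph, so tw(G) ≥ 1. Combining the bounds, tw(G) = 1.

1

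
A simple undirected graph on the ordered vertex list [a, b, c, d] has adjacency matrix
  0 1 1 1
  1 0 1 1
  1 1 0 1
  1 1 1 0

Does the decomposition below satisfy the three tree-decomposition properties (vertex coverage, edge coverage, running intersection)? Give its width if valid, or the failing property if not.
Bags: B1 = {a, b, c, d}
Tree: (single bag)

Yes; width 3.

Checking the three conditions: (i) the bags cover all of {a, b, c, d}; (ii) for each edge, some bag contains both endpoints; (iii) the bags containing any fixed vertex form a subtree. All hold, so the decomposition is valid with width 4 − 1 = 3.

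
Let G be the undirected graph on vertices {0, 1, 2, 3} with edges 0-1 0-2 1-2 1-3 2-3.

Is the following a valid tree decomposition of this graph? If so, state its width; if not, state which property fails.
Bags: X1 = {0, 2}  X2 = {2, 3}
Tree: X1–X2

A tree decomposition must satisfy three properties: every vertex lies in some bag; for every edge, both endpoints lie together in some bag; and for every vertex, the bags containing it form a connected subtree. Here vertex 1 appears in no bag, so the decomposition is invalid.

No — vertex 1 appears in no bag.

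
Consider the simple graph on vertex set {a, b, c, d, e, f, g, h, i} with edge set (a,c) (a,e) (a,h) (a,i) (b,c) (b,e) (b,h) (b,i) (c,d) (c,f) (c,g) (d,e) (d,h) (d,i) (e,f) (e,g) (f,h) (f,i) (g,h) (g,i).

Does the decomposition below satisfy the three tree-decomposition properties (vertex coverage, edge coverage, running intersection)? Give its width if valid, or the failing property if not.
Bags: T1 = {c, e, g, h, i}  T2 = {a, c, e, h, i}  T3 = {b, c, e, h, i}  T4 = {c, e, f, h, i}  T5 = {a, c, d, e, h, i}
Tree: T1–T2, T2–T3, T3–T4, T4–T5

No — bags containing vertex a are not connected in the tree.

A tree decomposition must satisfy three properties: every vertex lies in some bag; for every edge, both endpoints lie together in some bag; and for every vertex, the bags containing it form a connected subtree. Here bags containing vertex a are not connected in the tree, so the decomposition is invalid.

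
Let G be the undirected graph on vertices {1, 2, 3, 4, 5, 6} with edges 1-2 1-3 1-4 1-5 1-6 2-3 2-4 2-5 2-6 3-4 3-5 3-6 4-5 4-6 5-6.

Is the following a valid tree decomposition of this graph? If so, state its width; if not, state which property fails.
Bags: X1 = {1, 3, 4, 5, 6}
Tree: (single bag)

No — vertex 2 appears in no bag.

A tree decomposition must satisfy three properties: every vertex lies in some bag; for every edge, both endpoints lie together in some bag; and for every vertex, the bags containing it form a connected subtree. Here vertex 2 appears in no bag, so the decomposition is invalid.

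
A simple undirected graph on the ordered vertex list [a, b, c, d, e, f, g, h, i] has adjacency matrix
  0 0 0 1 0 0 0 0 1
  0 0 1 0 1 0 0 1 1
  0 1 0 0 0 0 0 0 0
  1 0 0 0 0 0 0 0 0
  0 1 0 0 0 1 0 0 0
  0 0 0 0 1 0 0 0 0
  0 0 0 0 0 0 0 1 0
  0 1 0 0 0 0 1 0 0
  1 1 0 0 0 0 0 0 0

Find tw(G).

A width-1 tree decomposition is:
Bags: B1 = {b, i}  B2 = {b, e}  B3 = {e, f}  B4 = {b, c}  B5 = {b, h}  B6 = {a, i}  B7 = {a, d}  B8 = {g, h}
Tree: B1–B2, B2–B3, B2–B4, B4–B5, B1–B6, B6–B7, B5–B8
The largest bag has 2 vertices, giving width 1; this decomposition certifies tw(G) ≤ 1. Since G has at least one edge (e.g. b–i), it is not an edgeless graph, so tw(G) ≥ 1. Combining the bounds, tw(G) = 1.

1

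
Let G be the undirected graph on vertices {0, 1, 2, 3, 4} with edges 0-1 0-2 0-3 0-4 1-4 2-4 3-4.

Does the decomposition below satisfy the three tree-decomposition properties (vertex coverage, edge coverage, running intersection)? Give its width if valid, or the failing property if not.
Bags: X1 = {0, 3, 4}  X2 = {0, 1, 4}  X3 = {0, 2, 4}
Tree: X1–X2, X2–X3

Yes; width 2.

Every vertex of G appears in some bag (union = {0, 1, 2, 3, 4}); every edge is covered by a bag; and for each vertex v the set of bags containing v is connected in the bag tree. The decomposition is therefore valid. The largest bag has 3 vertices, so the width is 2.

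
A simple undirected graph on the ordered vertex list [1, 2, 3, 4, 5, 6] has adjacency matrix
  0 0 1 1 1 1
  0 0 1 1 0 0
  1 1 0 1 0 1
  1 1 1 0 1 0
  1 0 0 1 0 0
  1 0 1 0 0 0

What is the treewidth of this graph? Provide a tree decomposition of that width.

Treewidth 2.
One optimal decomposition is:
Bags: B1 = {2, 3, 4}  B2 = {1, 3, 4}  B3 = {1, 4, 5}  B4 = {1, 3, 6}
Tree: B1–B2, B2–B3, B2–B4

Each bag holds 3 vertices, so the decomposition has width 2, which upper-bounds the treewidth. Conversely, {1, 3, 4} is a clique of size 3, and the vertices of any clique must share a bag in every tree decomposition; so some bag has ≥ 3 vertices and tw(G) ≥ 2. The upper and lower bounds meet at 2, so that is the treewidth.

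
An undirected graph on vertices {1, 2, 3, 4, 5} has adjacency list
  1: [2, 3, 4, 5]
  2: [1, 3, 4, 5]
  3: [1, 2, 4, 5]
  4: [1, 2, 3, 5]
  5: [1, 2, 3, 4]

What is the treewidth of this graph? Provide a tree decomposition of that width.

With just one bag of size 5, the width is 5 − 1 = 4, so tw(G) ≤ 4. For the lower bound, the 5 vertices {1, 2, 3, 4, 5} are pairwise adjacent, and any tree decomposition puts a clique entirely inside one bag — forcing width ≥ 4. Hence tw(G) = 4 exactly.

Treewidth 4.
One optimal decomposition is:
Bags: B1 = {1, 2, 3, 4, 5}
Tree: (single bag)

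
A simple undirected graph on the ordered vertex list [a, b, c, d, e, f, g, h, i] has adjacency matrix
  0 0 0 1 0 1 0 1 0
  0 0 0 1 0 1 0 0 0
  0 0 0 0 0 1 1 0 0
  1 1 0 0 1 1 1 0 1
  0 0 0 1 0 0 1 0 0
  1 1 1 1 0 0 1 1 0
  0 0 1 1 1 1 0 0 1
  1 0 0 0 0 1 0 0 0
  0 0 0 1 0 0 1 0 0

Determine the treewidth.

2

A width-2 tree decomposition is:
Bags: B1 = {d, f, g}  B2 = {c, f, g}  B3 = {d, g, i}  B4 = {d, e, g}  B5 = {b, d, f}  B6 = {a, d, f}  B7 = {a, f, h}
Tree: B1–B2, B1–B3, B3–B4, B1–B5, B5–B6, B6–B7
Every bag has size at most 3, so the width is 3 − 1 = 2 and tw(G) ≤ 2. On the other hand G contains the 3-clique {d, e, g}. A clique must lie in a single bag of any decomposition, so no decomposition can have width below 2. Therefore the treewidth is 2.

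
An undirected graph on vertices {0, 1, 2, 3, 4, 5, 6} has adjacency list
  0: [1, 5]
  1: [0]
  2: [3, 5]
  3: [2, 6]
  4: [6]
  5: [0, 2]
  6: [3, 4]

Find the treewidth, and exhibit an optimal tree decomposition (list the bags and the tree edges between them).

Treewidth 1.
Bags: B1 = {4, 6}  B2 = {3, 6}  B3 = {2, 3}  B4 = {2, 5}  B5 = {0, 5}  B6 = {0, 1}
Tree: B1–B2, B2–B3, B3–B4, B4–B5, B5–B6

Every bag has size at most 2, so the width is 2 − 1 = 1 and tw(G) ≤ 1. Any graph with an edge has treewidth ≥ 1, and G has the edge 4–6. Combining the bounds, tw(G) = 1.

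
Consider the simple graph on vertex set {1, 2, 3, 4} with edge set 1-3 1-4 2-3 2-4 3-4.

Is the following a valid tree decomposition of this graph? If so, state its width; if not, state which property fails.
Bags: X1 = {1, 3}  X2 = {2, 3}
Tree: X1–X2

No — vertex 4 appears in no bag.

A tree decomposition must satisfy three properties: every vertex lies in some bag; for every edge, both endpoints lie together in some bag; and for every vertex, the bags containing it form a connected subtree. Here vertex 4 appears in no bag, so the decomposition is invalid.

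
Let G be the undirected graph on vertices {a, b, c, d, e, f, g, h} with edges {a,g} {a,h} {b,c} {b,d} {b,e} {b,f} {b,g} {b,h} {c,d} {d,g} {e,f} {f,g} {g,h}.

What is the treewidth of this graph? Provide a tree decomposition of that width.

Every bag has size at most 3, so the width is 3 − 1 = 2 and tw(G) ≤ 2. On the other hand G contains the 3-clique {a, g, h}. A clique must lie in a single bag of any decomposition, so no decomposition can have width below 2. Combining the bounds, tw(G) = 2.

Treewidth 2.
Bags: B1 = {b, e, f}  B2 = {b, f, g}  B3 = {b, g, h}  B4 = {b, d, g}  B5 = {a, g, h}  B6 = {b, c, d}
Tree: B1–B2, B2–B3, B3–B4, B3–B5, B4–B6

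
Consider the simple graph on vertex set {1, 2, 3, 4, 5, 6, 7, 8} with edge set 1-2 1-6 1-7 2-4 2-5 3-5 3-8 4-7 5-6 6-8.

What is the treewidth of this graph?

2

A width-2 tree decomposition is:
Bags: B1 = {3, 5, 8}  B2 = {5, 6, 8}  B3 = {2, 5, 6}  B4 = {1, 2, 6}  B5 = {1, 2, 4}  B6 = {1, 4, 7}
Tree: B1–B2, B2–B3, B3–B4, B4–B5, B5–B6
Every bag has size at most 3, so the width is 3 − 1 = 2 and tw(G) ≤ 2. Since 3–8–6–5–3 is a cycle in G, G is not acyclic. Forests are exactly the graphs of treewidth ≤ 1, so tw(G) ≥ 2. Combining the bounds, tw(G) = 2.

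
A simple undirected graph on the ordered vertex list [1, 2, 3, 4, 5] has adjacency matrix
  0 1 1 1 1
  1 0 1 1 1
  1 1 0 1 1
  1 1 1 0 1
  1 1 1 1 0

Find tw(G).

A width-4 tree decomposition is:
Bags: B1 = {1, 2, 3, 4, 5}
Tree: (single bag)
A single bag containing all 5 vertices is trivially a valid decomposition of width 4. For the lower bound, the 5 vertices {1, 2, 3, 4, 5} are pairwise adjacent, and any tree decomposition puts a clique entirely inside one bag — forcing width ≥ 4. Hence tw(G) = 4 exactly.

4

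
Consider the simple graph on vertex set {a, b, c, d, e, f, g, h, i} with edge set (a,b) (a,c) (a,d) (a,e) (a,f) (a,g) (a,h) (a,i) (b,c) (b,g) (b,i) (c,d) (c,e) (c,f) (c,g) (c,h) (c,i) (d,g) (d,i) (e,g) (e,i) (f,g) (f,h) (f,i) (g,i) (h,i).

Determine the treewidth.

A width-4 tree decomposition is:
Bags: B1 = {a, c, f, g, i}  B2 = {a, b, c, g, i}  B3 = {a, c, d, g, i}  B4 = {a, c, f, h, i}  B5 = {a, c, e, g, i}
Tree: B1–B2, B1–B3, B1–B4, B2–B5
Each bag holds 5 vertices, so the decomposition has width 4, which upper-bounds the treewidth. For the lower bound, the 5 vertices {a, c, d, g, i} are pairwise adjacent, and any tree decomposition puts a clique entirely inside one bag — forcing width ≥ 4. The upper and lower bounds meet at 4, so that is the treewidth.

4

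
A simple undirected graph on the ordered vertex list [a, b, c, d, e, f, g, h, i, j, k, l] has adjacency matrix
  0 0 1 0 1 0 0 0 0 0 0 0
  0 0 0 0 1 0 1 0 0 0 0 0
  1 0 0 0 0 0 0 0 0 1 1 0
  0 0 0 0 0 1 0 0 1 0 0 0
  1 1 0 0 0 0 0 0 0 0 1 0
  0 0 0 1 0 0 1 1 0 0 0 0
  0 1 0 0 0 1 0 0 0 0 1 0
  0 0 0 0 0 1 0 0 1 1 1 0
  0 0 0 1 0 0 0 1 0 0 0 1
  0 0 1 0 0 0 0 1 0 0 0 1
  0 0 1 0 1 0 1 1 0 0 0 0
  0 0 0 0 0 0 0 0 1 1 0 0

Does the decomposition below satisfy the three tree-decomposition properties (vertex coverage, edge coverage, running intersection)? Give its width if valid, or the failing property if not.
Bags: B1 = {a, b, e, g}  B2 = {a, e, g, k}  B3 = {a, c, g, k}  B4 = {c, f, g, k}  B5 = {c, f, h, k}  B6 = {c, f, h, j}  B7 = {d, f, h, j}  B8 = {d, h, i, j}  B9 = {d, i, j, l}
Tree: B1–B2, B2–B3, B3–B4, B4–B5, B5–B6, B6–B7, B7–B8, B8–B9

Checking the three conditions: (i) the bags cover all of {a, b, c, d, e, f, g, h, i, j, k, l}; (ii) for each edge, some bag contains both endpoints; (iii) the bags containing any fixed vertex form a subtree. All hold, so the decomposition is valid with width 4 − 1 = 3.

Yes; width 3.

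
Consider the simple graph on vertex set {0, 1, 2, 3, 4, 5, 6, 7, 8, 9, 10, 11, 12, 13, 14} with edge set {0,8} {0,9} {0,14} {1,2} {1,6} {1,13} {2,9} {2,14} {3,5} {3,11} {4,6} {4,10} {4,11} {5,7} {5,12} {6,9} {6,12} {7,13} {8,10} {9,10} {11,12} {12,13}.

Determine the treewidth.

3

A width-3 tree decomposition is:
Bags: B1 = {3, 5, 7, 13}  B2 = {3, 5, 12, 13}  B3 = {3, 11, 12, 13}  B4 = {1, 11, 12, 13}  B5 = {1, 6, 11, 12}  B6 = {1, 4, 6, 11}  B7 = {1, 2, 4, 6}  B8 = {2, 4, 6, 9}  B9 = {2, 4, 9, 10}  B10 = {2, 9, 10, 14}  B11 = {0, 9, 10, 14}  B12 = {0, 8, 10, 14}
Tree: B1–B2, B2–B3, B3–B4, B4–B5, B5–B6, B6–B7, B7–B8, B8–B9, B9–B10, B10–B11, B11–B12
Each bag holds 4 vertices, so the decomposition has width 3, which upper-bounds the treewidth. For the lower bound: the 4 vertex sets {3,5,7}, {13}, {12}, {1,4,6,11} are disjoint, each induces a connected subgraph, and every pair is joined by at least one edge of G. Contracting each set to a single vertex therefore yields K_{4} as a minor, and since treewidth is minor-monotone, tw(G) ≥ tw(K_{4}) = 3. Therefore the treewidth is 3.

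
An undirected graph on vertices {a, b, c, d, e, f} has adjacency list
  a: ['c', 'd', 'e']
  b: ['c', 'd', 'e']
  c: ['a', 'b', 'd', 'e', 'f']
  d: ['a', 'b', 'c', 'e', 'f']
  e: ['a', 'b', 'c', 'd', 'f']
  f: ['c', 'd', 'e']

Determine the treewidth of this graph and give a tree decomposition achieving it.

The largest bag has 4 vertices, giving width 3; this decomposition certifies tw(G) ≤ 3. On the other hand G contains the 4-clique {a, c, d, e}. A clique must lie in a single bag of any decomposition, so no decomposition can have width below 3. Combining the bounds, tw(G) = 3.

Treewidth 3.
One such decomposition:
Bags: B1 = {b, c, d, e}  B2 = {a, c, d, e}  B3 = {c, d, e, f}
Tree: B1–B2, B1–B3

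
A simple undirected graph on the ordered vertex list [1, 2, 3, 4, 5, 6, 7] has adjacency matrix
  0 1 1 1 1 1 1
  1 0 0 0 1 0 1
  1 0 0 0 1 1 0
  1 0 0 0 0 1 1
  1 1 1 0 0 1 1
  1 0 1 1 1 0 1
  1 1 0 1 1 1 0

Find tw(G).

A width-3 tree decomposition is:
Bags: B1 = {1, 5, 6, 7}  B2 = {1, 2, 5, 7}  B3 = {1, 4, 6, 7}  B4 = {1, 3, 5, 6}
Tree: B1–B2, B1–B3, B1–B4
Each bag holds 4 vertices, so the decomposition has width 3, which upper-bounds the treewidth. Conversely, {1, 4, 6, 7} is a clique of size 4, and the vertices of any clique must share a bag in every tree decomposition; so some bag has ≥ 4 vertices and tw(G) ≥ 3. Combining the bounds, tw(G) = 3.

3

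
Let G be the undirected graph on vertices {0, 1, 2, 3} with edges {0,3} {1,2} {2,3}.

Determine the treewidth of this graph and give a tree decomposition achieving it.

Every bag has size at most 2, so the width is 2 − 1 = 1 and tw(G) ≤ 1. Any graph with an edge has treewidth ≥ 1, and G has the edge 0–3. Hence tw(G) = 1 exactly.

Treewidth 1.
One optimal decomposition is:
Bags: B1 = {0, 3}  B2 = {2, 3}  B3 = {1, 2}
Tree: B1–B2, B2–B3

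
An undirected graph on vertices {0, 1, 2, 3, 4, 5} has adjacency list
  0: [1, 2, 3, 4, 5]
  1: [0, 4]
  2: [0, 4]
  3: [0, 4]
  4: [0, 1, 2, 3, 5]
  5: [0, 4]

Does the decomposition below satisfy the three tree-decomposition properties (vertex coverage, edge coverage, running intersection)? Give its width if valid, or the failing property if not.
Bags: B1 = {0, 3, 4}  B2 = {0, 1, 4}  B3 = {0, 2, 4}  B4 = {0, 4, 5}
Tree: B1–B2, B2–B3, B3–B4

Vertex coverage: the bags together contain {0, 1, 2, 3, 4, 5}, the full vertex set. Edge coverage: each edge of G has both endpoints in at least one bag. Running intersection: for every vertex, the bags containing it form a connected subtree. All three properties hold, so this is a valid tree decomposition of width max|bag| − 1 = 2, and hence tw(G) ≤ 2.

Yes; width 2.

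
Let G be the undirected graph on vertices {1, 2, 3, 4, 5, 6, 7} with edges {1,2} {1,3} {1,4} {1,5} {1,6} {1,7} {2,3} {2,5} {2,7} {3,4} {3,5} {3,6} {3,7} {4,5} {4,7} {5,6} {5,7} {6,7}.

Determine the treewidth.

4

A width-4 tree decomposition is:
Bags: B1 = {1, 2, 3, 5, 7}  B2 = {1, 3, 4, 5, 7}  B3 = {1, 3, 5, 6, 7}
Tree: B1–B2, B2–B3
Every bag has size at most 5, so the width is 5 − 1 = 4 and tw(G) ≤ 4. Conversely, {1, 2, 3, 5, 7} is a clique of size 5, and the vertices of any clique must share a bag in every tree decomposition; so some bag has ≥ 5 vertices and tw(G) ≥ 4. The upper and lower bounds meet at 4, so that is the treewidth.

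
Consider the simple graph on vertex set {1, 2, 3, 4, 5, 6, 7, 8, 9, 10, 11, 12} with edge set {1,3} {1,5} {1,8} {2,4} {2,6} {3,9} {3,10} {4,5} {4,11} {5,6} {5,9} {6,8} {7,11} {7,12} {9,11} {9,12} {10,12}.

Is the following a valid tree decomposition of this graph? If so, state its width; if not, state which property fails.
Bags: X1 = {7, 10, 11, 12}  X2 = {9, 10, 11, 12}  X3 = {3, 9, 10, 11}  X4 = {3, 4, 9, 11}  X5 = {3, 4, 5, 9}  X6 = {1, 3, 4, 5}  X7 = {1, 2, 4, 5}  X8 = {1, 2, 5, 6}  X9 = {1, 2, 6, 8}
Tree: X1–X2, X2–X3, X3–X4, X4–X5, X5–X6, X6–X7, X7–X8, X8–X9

Every vertex of G appears in some bag (union = {1, 2, 3, 4, 5, 6, 7, 8, 9, 10, 11, 12}); every edge is covered by a bag; and for each vertex v the set of bags containing v is connected in the bag tree. The decomposition is therefore valid. The largest bag has 4 vertices, so the width is 3.

Yes; width 3.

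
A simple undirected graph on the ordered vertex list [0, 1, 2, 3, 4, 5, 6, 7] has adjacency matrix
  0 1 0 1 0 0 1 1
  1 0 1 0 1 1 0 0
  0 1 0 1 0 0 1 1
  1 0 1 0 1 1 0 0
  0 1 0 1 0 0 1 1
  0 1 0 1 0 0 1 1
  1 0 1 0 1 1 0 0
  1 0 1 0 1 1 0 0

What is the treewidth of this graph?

A width-4 tree decomposition is:
Bags: B1 = {0, 2, 3, 4, 5}  B2 = {0, 1, 2, 4, 5}  B3 = {0, 2, 4, 5, 6}  B4 = {0, 2, 4, 5, 7}
Tree: B1–B2, B2–B3, B3–B4
The largest bag has 5 vertices, giving width 4; this decomposition certifies tw(G) ≤ 4. For the lower bound: the 5 vertex sets {0,3}, {1,4}, {5,6}, {2}, {7} are disjoint, each induces a connected subgraph, and every pair is joined by at least one edge of G. Contracting each set to a single vertex therefore yields K_{5} as a minor, and since treewidth is minor-monotone, tw(G) ≥ tw(K_{5}) = 4. Therefore the treewidth is 4.

4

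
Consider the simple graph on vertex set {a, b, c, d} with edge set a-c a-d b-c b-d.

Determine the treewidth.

A width-2 tree decomposition is:
Bags: B1 = {a, b, d}  B2 = {a, b, c}
Tree: B1–B2
The largest bag has 3 vertices, giving width 2; this decomposition certifies tw(G) ≤ 2. Since a–d–b–c–a is a cycle in G, G is not acyclic. Forests are exactly the graphs of treewidth ≤ 1, so tw(G) ≥ 2. The upper and lower bounds meet at 2, so that is the treewidth.

2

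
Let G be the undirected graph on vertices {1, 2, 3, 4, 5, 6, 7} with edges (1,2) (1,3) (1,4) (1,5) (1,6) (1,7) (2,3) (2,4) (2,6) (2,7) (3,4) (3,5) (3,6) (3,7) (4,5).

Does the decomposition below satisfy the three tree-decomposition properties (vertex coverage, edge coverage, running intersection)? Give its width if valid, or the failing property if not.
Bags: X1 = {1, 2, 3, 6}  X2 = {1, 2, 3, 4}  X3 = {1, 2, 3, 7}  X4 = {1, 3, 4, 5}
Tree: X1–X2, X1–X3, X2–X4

Vertex coverage: the bags together contain {1, 2, 3, 4, 5, 6, 7}, the full vertex set. Edge coverage: each edge of G has both endpoints in at least one bag. Running intersection: for every vertex, the bags containing it form a connected subtree. All three properties hold, so this is a valid tree decomposition of width max|bag| − 1 = 3, and hence tw(G) ≤ 3.

Yes; width 3.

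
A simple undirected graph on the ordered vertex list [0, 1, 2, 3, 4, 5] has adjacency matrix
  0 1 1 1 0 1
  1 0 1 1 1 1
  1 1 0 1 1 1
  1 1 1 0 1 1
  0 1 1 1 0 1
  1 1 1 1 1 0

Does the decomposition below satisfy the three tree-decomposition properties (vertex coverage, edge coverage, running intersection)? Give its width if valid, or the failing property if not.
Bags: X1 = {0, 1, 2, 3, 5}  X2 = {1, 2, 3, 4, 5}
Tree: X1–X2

Vertex coverage: the bags together contain {0, 1, 2, 3, 4, 5}, the full vertex set. Edge coverage: each edge of G has both endpoints in at least one bag. Running intersection: for every vertex, the bags containing it form a connected subtree. All three properties hold, so this is a valid tree decomposition of width max|bag| − 1 = 4, and hence tw(G) ≤ 4.

Yes; width 4.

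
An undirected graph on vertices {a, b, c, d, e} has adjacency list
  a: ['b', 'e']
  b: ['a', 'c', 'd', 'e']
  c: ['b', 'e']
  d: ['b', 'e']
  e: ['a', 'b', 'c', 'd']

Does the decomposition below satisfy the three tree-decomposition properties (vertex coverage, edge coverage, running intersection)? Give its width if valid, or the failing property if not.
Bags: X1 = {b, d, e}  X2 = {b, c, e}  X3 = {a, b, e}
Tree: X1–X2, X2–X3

Checking the three conditions: (i) the bags cover all of {a, b, c, d, e}; (ii) for each edge, some bag contains both endpoints; (iii) the bags containing any fixed vertex form a subtree. All hold, so the decomposition is valid with width 3 − 1 = 2.

Yes; width 2.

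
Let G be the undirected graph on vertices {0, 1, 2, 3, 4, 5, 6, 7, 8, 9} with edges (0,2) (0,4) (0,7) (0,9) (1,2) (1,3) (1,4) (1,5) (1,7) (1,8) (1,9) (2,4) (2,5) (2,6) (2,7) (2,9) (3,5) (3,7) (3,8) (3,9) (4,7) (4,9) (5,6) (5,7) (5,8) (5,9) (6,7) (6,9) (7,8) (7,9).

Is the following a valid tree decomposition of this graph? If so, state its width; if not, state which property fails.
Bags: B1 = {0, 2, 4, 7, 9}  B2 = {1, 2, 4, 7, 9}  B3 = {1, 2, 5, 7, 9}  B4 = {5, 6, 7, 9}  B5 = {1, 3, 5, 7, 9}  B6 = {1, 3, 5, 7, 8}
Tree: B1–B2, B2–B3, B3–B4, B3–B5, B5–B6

No — edge (2,6) lies in no bag.

A tree decomposition must satisfy three properties: every vertex lies in some bag; for every edge, both endpoints lie together in some bag; and for every vertex, the bags containing it form a connected subtree. Here edge (2,6) lies in no bag, so the decomposition is invalid.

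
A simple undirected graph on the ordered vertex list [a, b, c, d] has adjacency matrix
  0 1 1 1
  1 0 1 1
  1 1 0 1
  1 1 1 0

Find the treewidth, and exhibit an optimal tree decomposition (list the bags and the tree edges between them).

A single bag containing all 4 vertices is trivially a valid decomposition of width 3. For the lower bound, the 4 vertices {a, b, c, d} are pairwise adjacent, and any tree decomposition puts a clique entirely inside one bag — forcing width ≥ 3. The upper and lower bounds meet at 3, so that is the treewidth.

Treewidth 3.
One optimal decomposition is:
Bags: B1 = {a, b, c, d}
Tree: (single bag)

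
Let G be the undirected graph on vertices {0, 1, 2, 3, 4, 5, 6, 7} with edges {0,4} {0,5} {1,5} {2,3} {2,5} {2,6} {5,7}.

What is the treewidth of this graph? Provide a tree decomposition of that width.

Every bag has size at most 2, so the width is 2 − 1 = 1 and tw(G) ≤ 1. G has an edge, so its treewidth is at least 1. Hence tw(G) = 1 exactly.

Treewidth 1.
One optimal decomposition is:
Bags: B1 = {1, 5}  B2 = {0, 5}  B3 = {0, 4}  B4 = {5, 7}  B5 = {2, 5}  B6 = {2, 6}  B7 = {2, 3}
Tree: B1–B2, B2–B3, B1–B4, B2–B5, B5–B6, B6–B7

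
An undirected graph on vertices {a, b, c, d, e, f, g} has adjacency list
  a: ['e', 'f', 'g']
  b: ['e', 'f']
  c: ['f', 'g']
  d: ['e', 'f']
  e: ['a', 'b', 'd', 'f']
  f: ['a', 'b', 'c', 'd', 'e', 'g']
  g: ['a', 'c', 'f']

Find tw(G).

A width-2 tree decomposition is:
Bags: B1 = {a, f, g}  B2 = {a, e, f}  B3 = {b, e, f}  B4 = {c, f, g}  B5 = {d, e, f}
Tree: B1–B2, B2–B3, B1–B4, B3–B5
Each bag holds 3 vertices, so the decomposition has width 2, which upper-bounds the treewidth. Conversely, {c, f, g} is a clique of size 3, and the vertices of any clique must share a bag in every tree decomposition; so some bag has ≥ 3 vertices and tw(G) ≥ 2. Therefore the treewidth is 2.

2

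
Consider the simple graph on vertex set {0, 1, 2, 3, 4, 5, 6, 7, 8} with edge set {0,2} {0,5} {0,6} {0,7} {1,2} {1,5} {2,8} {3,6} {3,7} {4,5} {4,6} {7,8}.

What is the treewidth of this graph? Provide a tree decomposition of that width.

Treewidth 3.
One optimal decomposition is:
Bags: B1 = {1, 4, 5, 6}  B2 = {0, 1, 5, 6}  B3 = {0, 1, 2, 6}  B4 = {0, 2, 3, 6}  B5 = {0, 2, 3, 7}  B6 = {2, 3, 7, 8}
Tree: B1–B2, B2–B3, B3–B4, B4–B5, B5–B6

Each bag holds 4 vertices, so the decomposition has width 3, which upper-bounds the treewidth. For the lower bound: the 4 vertex sets {1,4,5}, {6}, {0}, {2,3,7,8} are disjoint, each induces a connected subgraph, and every pair is joined by at least one edge of G. Contracting each set to a single vertex therefore yields K_{4} as a minor, and since treewidth is minor-monotone, tw(G) ≥ tw(K_{4}) = 3. Combining the bounds, tw(G) = 3.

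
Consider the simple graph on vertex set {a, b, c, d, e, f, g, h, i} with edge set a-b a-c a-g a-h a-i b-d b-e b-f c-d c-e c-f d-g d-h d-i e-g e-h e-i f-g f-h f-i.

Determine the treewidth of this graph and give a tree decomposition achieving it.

Treewidth 4.
One optimal decomposition is:
Bags: B1 = {a, c, d, e, f}  B2 = {a, d, e, f, h}  B3 = {a, d, e, f, g}  B4 = {a, b, d, e, f}  B5 = {a, d, e, f, i}
Tree: B1–B2, B2–B3, B3–B4, B4–B5

The largest bag has 5 vertices, giving width 4; this decomposition certifies tw(G) ≤ 4. For the lower bound: the 5 vertex sets {a,c}, {d,h}, {f,g}, {e}, {b} are disjoint, each induces a connected subgraph, and every pair is joined by at least one edge of G. Contracting each set to a single vertex therefore yields K_{5} as a minor, and since treewidth is minor-monotone, tw(G) ≥ tw(K_{5}) = 4. Combining the bounds, tw(G) = 4.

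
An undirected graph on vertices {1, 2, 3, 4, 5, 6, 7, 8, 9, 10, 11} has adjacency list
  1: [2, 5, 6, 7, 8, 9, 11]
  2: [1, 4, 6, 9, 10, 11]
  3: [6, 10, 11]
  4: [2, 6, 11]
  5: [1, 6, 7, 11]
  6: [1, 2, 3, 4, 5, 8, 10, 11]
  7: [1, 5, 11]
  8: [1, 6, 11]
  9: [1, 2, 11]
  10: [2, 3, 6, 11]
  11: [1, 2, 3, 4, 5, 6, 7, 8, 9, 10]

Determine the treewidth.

3

A width-3 tree decomposition is:
Bags: B1 = {1, 5, 6, 11}  B2 = {1, 6, 8, 11}  B3 = {1, 2, 6, 11}  B4 = {1, 2, 9, 11}  B5 = {2, 6, 10, 11}  B6 = {2, 4, 6, 11}  B7 = {1, 5, 7, 11}  B8 = {3, 6, 10, 11}
Tree: B1–B2, B1–B3, B3–B4, B3–B5, B3–B6, B1–B7, B5–B8
Each bag holds 4 vertices, so the decomposition has width 3, which upper-bounds the treewidth. Conversely, {1, 2, 9, 11} is a clique of size 4, and the vertices of any clique must share a bag in every tree decomposition; so some bag has ≥ 4 vertices and tw(G) ≥ 3. Hence tw(G) = 3 exactly.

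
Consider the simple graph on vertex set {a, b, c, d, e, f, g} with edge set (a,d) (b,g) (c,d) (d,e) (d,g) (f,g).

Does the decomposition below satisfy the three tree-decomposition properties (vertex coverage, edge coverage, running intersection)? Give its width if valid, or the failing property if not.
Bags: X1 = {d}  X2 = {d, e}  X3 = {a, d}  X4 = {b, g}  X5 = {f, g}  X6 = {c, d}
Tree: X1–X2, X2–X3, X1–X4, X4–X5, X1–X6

No — edge (g,d) lies in no bag.

A tree decomposition must satisfy three properties: every vertex lies in some bag; for every edge, both endpoints lie together in some bag; and for every vertex, the bags containing it form a connected subtree. Here edge (g,d) lies in no bag, so the decomposition is invalid.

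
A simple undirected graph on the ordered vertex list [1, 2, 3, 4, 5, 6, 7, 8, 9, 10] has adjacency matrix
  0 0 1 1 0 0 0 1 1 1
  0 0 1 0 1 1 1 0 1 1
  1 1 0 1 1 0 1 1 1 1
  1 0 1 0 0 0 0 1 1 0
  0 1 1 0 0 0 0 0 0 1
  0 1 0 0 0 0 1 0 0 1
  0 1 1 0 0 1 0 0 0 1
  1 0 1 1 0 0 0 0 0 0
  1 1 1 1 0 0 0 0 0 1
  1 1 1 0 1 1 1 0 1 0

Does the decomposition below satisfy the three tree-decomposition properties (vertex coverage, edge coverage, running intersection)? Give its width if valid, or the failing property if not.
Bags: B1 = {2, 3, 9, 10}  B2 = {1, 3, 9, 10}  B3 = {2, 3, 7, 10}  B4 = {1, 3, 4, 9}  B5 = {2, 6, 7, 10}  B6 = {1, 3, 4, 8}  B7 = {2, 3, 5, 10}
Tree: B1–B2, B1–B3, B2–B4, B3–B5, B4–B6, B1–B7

Yes; width 3.

Vertex coverage: the bags together contain {1, 2, 3, 4, 5, 6, 7, 8, 9, 10}, the full vertex set. Edge coverage: each edge of G has both endpoints in at least one bag. Running intersection: for every vertex, the bags containing it form a connected subtree. All three properties hold, so this is a valid tree decomposition of width max|bag| − 1 = 3, and hence tw(G) ≤ 3.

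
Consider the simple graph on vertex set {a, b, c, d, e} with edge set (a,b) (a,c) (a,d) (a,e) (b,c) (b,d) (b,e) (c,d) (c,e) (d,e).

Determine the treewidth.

4

A width-4 tree decomposition is:
Bags: B1 = {a, b, c, d, e}
Tree: (single bag)
A single bag containing all 5 vertices is trivially a valid decomposition of width 4. Conversely, {a, b, c, d, e} is a clique of size 5, and the vertices of any clique must share a bag in every tree decomposition; so some bag has ≥ 5 vertices and tw(G) ≥ 4. Combining the bounds, tw(G) = 4.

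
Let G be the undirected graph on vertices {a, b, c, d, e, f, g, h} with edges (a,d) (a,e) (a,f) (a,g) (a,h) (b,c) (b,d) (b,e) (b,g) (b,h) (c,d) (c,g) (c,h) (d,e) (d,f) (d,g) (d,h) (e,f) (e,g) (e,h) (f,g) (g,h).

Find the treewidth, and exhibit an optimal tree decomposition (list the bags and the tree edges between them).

Each bag holds 5 vertices, so the decomposition has width 4, which upper-bounds the treewidth. On the other hand G contains the 5-clique {a, d, e, g, h}. A clique must lie in a single bag of any decomposition, so no decomposition can have width below 4. Therefore the treewidth is 4.

Treewidth 4.
One optimal decomposition is:
Bags: B1 = {a, d, e, f, g}  B2 = {a, d, e, g, h}  B3 = {b, d, e, g, h}  B4 = {b, c, d, g, h}
Tree: B1–B2, B2–B3, B3–B4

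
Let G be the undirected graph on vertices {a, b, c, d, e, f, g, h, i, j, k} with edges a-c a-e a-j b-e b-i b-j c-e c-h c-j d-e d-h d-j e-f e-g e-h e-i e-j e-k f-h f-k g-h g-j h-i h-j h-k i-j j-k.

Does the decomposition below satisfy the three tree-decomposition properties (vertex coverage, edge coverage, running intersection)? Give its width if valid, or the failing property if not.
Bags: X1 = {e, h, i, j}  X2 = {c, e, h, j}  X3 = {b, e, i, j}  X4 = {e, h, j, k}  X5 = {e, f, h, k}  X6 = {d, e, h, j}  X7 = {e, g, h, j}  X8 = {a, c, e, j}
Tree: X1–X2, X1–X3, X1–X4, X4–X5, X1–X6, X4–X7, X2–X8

Yes; width 3.

Vertex coverage: the bags together contain {a, b, c, d, e, f, g, h, i, j, k}, the full vertex set. Edge coverage: each edge of G has both endpoints in at least one bag. Running intersection: for every vertex, the bags containing it form a connected subtree. All three properties hold, so this is a valid tree decomposition of width max|bag| − 1 = 3, and hence tw(G) ≤ 3.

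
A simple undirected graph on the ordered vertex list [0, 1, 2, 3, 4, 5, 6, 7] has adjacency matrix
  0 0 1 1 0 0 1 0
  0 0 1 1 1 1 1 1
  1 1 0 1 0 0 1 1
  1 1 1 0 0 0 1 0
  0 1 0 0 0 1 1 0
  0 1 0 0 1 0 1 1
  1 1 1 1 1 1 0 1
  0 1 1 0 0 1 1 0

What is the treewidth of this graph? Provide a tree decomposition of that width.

Each bag holds 4 vertices, so the decomposition has width 3, which upper-bounds the treewidth. On the other hand G contains the 4-clique {0, 2, 3, 6}. A clique must lie in a single bag of any decomposition, so no decomposition can have width below 3. The upper and lower bounds meet at 3, so that is the treewidth.

Treewidth 3.
Bags: B1 = {1, 2, 3, 6}  B2 = {0, 2, 3, 6}  B3 = {1, 2, 6, 7}  B4 = {1, 5, 6, 7}  B5 = {1, 4, 5, 6}
Tree: B1–B2, B1–B3, B3–B4, B4–B5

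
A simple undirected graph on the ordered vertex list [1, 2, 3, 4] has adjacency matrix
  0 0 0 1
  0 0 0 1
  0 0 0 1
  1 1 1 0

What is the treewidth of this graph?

1

A width-1 tree decomposition is:
Bags: B1 = {2, 4}  B2 = {3, 4}  B3 = {1, 4}
Tree: B1–B2, B1–B3
The largest bag has 2 vertices, giving width 1; this decomposition certifies tw(G) ≤ 1. G has an edge, so its treewidth is at least 1. Hence tw(G) = 1 exactly.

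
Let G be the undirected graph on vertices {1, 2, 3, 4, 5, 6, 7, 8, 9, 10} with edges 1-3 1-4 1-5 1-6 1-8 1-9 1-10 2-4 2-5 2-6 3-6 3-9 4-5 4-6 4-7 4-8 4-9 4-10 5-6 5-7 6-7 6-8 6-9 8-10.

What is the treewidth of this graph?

3

A width-3 tree decomposition is:
Bags: B1 = {1, 4, 6, 8}  B2 = {1, 4, 8, 10}  B3 = {1, 4, 6, 9}  B4 = {1, 4, 5, 6}  B5 = {2, 4, 5, 6}  B6 = {4, 5, 6, 7}  B7 = {1, 3, 6, 9}
Tree: B1–B2, B1–B3, B1–B4, B4–B5, B5–B6, B3–B7
The largest bag has 4 vertices, giving width 3; this decomposition certifies tw(G) ≤ 3. For the lower bound, the 4 vertices {1, 3, 6, 9} are pairwise adjacent, and any tree decomposition puts a clique entirely inside one bag — forcing width ≥ 3. The upper and lower bounds meet at 3, so that is the treewidth.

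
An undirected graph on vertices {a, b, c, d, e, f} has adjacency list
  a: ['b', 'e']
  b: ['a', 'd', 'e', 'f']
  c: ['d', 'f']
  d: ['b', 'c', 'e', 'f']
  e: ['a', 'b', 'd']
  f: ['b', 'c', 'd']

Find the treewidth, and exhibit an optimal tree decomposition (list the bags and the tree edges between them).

Treewidth 2.
Bags: B1 = {c, d, f}  B2 = {b, d, f}  B3 = {b, d, e}  B4 = {a, b, e}
Tree: B1–B2, B2–B3, B3–B4

Each bag holds 3 vertices, so the decomposition has width 2, which upper-bounds the treewidth. For the lower bound, the 3 vertices {b, d, e} are pairwise adjacent, and any tree decomposition puts a clique entirely inside one bag — forcing width ≥ 2. Hence tw(G) = 2 exactly.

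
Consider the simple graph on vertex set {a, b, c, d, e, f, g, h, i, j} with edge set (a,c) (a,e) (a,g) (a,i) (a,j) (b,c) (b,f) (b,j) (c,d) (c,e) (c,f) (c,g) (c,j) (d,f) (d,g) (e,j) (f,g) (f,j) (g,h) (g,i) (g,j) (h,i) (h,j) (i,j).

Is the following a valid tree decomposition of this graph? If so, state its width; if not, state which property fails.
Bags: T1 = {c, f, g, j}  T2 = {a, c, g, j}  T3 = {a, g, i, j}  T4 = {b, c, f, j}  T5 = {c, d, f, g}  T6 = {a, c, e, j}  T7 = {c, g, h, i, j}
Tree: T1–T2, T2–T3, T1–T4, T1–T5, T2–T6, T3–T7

A tree decomposition must satisfy three properties: every vertex lies in some bag; for every edge, both endpoints lie together in some bag; and for every vertex, the bags containing it form a connected subtree. Here bags containing vertex c are not connected in the tree, so the decomposition is invalid.

No — bags containing vertex c are not connected in the tree.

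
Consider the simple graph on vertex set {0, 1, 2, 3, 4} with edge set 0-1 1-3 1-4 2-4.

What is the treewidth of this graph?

1

A width-1 tree decomposition is:
Bags: B1 = {1, 4}  B2 = {1, 3}  B3 = {0, 1}  B4 = {2, 4}
Tree: B1–B2, B1–B3, B1–B4
The largest bag has 2 vertices, giving width 1; this decomposition certifies tw(G) ≤ 1. Any graph with an edge has treewidth ≥ 1, and G has the edge 4–1. The upper and lower bounds meet at 1, so that is the treewidth.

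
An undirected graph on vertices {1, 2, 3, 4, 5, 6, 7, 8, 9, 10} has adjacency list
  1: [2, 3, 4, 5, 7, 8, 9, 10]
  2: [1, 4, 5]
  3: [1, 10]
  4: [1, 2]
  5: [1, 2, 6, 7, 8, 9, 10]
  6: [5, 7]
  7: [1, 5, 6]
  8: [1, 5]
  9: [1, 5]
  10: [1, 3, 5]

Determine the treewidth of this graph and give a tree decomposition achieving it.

Each bag holds 3 vertices, so the decomposition has width 2, which upper-bounds the treewidth. Conversely, {1, 3, 10} is a clique of size 3, and the vertices of any clique must share a bag in every tree decomposition; so some bag has ≥ 3 vertices and tw(G) ≥ 2. Therefore the treewidth is 2.

Treewidth 2.
One optimal decomposition is:
Bags: B1 = {1, 5, 10}  B2 = {1, 5, 7}  B3 = {1, 2, 5}  B4 = {1, 5, 8}  B5 = {1, 2, 4}  B6 = {1, 3, 10}  B7 = {5, 6, 7}  B8 = {1, 5, 9}
Tree: B1–B2, B1–B3, B2–B4, B3–B5, B1–B6, B2–B7, B1–B8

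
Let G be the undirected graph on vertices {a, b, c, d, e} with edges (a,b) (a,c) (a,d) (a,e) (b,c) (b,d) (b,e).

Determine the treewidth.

2

A width-2 tree decomposition is:
Bags: B1 = {a, b, d}  B2 = {a, b, c}  B3 = {a, b, e}
Tree: B1–B2, B2–B3
Each bag holds 3 vertices, so the decomposition has width 2, which upper-bounds the treewidth. Conversely, {a, b, d} is a clique of size 3, and the vertices of any clique must share a bag in every tree decomposition; so some bag has ≥ 3 vertices and tw(G) ≥ 2. Therefore the treewidth is 2.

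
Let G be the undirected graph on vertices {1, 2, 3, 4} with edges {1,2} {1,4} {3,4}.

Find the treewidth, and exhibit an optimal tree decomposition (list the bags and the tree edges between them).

Treewidth 1.
One such decomposition:
Bags: B1 = {1, 4}  B2 = {3, 4}  B3 = {1, 2}
Tree: B1–B2, B1–B3

The largest bag has 2 vertices, giving width 1; this decomposition certifies tw(G) ≤ 1. G has an edge, so its treewidth is at least 1. Combining the bounds, tw(G) = 1.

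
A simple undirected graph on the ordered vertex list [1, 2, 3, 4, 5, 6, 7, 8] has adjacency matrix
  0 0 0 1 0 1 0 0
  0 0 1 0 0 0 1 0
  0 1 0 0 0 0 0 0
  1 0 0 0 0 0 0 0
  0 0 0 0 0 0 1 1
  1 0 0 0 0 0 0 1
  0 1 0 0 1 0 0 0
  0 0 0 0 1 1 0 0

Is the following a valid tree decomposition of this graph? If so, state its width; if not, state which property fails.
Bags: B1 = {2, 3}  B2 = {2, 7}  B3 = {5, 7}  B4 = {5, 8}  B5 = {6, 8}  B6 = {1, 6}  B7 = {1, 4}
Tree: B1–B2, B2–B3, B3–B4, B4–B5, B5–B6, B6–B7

Every vertex of G appears in some bag (union = {1, 2, 3, 4, 5, 6, 7, 8}); every edge is covered by a bag; and for each vertex v the set of bags containing v is connected in the bag tree. The decomposition is therefore valid. The largest bag has 2 vertices, so the width is 1.

Yes; width 1.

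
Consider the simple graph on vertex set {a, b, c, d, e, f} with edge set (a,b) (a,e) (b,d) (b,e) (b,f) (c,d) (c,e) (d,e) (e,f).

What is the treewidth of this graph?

A width-2 tree decomposition is:
Bags: B1 = {b, d, e}  B2 = {c, d, e}  B3 = {b, e, f}  B4 = {a, b, e}
Tree: B1–B2, B1–B3, B1–B4
Each bag holds 3 vertices, so the decomposition has width 2, which upper-bounds the treewidth. For the lower bound, the 3 vertices {c, d, e} are pairwise adjacent, and any tree decomposition puts a clique entirely inside one bag — forcing width ≥ 2. Therefore the treewidth is 2.

2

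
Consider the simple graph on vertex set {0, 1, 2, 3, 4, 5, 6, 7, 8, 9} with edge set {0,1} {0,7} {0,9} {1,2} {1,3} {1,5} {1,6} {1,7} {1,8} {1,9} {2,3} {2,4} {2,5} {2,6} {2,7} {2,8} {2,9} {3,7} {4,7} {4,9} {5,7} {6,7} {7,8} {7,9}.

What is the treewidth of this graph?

A width-3 tree decomposition is:
Bags: B1 = {1, 2, 3, 7}  B2 = {1, 2, 7, 9}  B3 = {0, 1, 7, 9}  B4 = {1, 2, 7, 8}  B5 = {1, 2, 5, 7}  B6 = {2, 4, 7, 9}  B7 = {1, 2, 6, 7}
Tree: B1–B2, B2–B3, B1–B4, B1–B5, B2–B6, B5–B7
Every bag has size at most 4, so the width is 4 − 1 = 3 and tw(G) ≤ 3. For the lower bound, the 4 vertices {0, 1, 7, 9} are pairwise adjacent, and any tree decomposition puts a clique entirely inside one bag — forcing width ≥ 3. Combining the bounds, tw(G) = 3.

3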